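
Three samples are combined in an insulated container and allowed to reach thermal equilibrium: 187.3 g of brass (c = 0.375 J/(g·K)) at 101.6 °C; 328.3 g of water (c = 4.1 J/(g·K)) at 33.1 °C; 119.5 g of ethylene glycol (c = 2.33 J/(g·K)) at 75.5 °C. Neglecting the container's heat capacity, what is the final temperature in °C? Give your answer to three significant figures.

T_f = 42.9 °C

Σ mᵢcᵢ(T − Tᵢ) = 0  ⇒  T = Σ mᵢcᵢTᵢ / Σ mᵢcᵢ
Σ mᵢcᵢ = 187.3×0.375 + 328.3×4.1 + 119.5×2.33 = 1694.7025
Σ mᵢcᵢTᵢ = 70.2375×101.6 + 1346.03×33.1 + 278.435×75.5 = 72712
T = 72712 / 1694.7025 = 42.91 °C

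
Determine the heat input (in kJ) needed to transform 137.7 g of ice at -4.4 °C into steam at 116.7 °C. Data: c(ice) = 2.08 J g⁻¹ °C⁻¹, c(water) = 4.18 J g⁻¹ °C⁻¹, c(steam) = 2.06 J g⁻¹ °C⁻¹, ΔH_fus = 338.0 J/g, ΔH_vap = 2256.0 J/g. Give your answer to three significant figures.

q1 (heat ice -4.4→0.0 °C): 137.7 × 2.08 × 4.4 = 1260 J
q2 (melt at 0 °C): 137.7 × 338.0 = 46543 J
q3 (heat water 0.0→100.0 °C): 137.7 × 4.18 × 100.0 = 57559 J
q4 (vaporize at 100 °C): 137.7 × 2256.0 = 310651 J
q5 (heat steam 100.0→116.7 °C): 137.7 × 2.06 × 16.7 = 4737 J
Total: 1260 + 46543 + 57559 + 310651 + 4737 = 420750 J = 421 kJ

q = 421 kJ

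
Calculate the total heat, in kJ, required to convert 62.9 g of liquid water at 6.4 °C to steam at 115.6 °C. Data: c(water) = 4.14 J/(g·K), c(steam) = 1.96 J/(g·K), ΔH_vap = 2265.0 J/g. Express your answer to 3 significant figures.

q = 169 kJ

q1 (heat water 6.4→100.0 °C): 62.9 × 4.14 × 93.6 = 24374 J
q2 (vaporize at 100 °C): 62.9 × 2265.0 = 142469 J
q3 (heat steam 100.0→115.6 °C): 62.9 × 1.96 × 15.6 = 1923 J
Total: 24374 + 142469 + 1923 = 168766 J = 169 kJ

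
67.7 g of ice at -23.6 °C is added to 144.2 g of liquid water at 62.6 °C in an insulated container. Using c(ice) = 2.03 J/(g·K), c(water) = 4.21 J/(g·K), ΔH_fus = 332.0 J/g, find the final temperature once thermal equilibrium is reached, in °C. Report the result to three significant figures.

Heat to bring ice to 0 °C and melt it: q₁ = 67.7×2.03×23.6 + 67.7×332.0 = 25720 J
Heat the water can supply cooling to 0 °C: 144.2×4.21×62.6 = 38003.3 J > q₁, so all ice melts.
Energy balance: 144.2×4.21×(62.6 − T) = 25720 + 67.7×4.21×(T − 0)
607.082(62.6 − T) = 25720 + 285.017 T
38003.3 − 25720 = 892.099 T
T = 12283.3 / 892.099 = 13.77 °C

T_f = 13.8 °C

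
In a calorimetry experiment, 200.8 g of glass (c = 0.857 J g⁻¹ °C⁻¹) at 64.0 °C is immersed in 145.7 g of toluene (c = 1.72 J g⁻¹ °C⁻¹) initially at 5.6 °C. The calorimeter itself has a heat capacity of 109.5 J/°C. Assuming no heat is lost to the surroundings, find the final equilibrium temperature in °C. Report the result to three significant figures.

T_f = 24.5 °C

Heat lost by glass = heat gained by toluene + calorimeter.
(200.8)(0.857)(64.0 − T) = [(145.7)(1.72) + 109.5](T − 5.6)
172.0856 (64.0 − T) = 360.104 (T − 5.6)
11013 − 172.0856 T = 360.104 T − 2016.6
13029.6 = 532.1896 T
T = 24.48 °C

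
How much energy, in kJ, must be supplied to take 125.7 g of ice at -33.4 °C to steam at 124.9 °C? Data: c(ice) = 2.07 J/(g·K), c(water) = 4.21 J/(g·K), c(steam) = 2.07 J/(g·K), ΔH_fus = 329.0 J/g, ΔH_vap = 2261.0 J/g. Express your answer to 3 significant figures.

q = 394 kJ

q1 (heat ice -33.4→0.0 °C): 125.7 × 2.07 × 33.4 = 8691 J
q2 (melt at 0 °C): 125.7 × 329.0 = 41355 J
q3 (heat water 0.0→100.0 °C): 125.7 × 4.21 × 100.0 = 52920 J
q4 (vaporize at 100 °C): 125.7 × 2261.0 = 284208 J
q5 (heat steam 100.0→124.9 °C): 125.7 × 2.07 × 24.9 = 6479 J
Total: 8691 + 41355 + 52920 + 284208 + 6479 = 393653 J = 394 kJ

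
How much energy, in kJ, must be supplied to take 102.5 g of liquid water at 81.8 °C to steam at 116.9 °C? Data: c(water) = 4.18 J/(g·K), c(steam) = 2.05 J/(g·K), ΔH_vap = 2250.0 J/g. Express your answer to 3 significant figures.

q = 242 kJ

q1 (heat water 81.8→100.0 °C): 102.5 × 4.18 × 18.2 = 7798 J
q2 (vaporize at 100 °C): 102.5 × 2250.0 = 230625 J
q3 (heat steam 100.0→116.9 °C): 102.5 × 2.05 × 16.9 = 3551 J
Total: 7798 + 230625 + 3551 = 241974 J = 242 kJ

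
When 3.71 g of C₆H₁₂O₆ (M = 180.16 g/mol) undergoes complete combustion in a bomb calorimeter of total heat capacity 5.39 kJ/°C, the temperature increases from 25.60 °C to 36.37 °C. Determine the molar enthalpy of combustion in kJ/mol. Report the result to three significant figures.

ΔH = -2820 kJ/mol

ΔT = 36.37 − 25.60 = 10.77 °C
q_cal = C_cal × ΔT = 5.39 × 10.77 = 58.0503 kJ
n = 3.71 / 180.16 = 0.02059 mol
q_rxn = −q_cal = -58.0503 kJ
ΔH = -58.0503 / 0.02059 = -2819 kJ/mol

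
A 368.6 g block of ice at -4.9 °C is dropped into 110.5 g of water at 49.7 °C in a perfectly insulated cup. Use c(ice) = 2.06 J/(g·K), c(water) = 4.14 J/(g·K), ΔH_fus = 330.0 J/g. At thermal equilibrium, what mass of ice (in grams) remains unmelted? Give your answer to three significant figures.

Heat to warm all ice to 0 °C: 368.6×2.06×4.9 = 3720.6 J
Heat released by water cooling to 0 °C: 110.5×4.14×49.7 = 22736 J
22736 J < 3720.6 + 368.6×330.0 = 125358.6 J, so not all ice melts; final T = 0 °C.
Heat left for melting: 22736 − 3720.6 = 19015.4 J
Mass melted = 19015.4 / 330.0 = 57.62 g
Ice remaining = 368.6 − 57.62 = 310.98 g

m_ice remaining = 311 g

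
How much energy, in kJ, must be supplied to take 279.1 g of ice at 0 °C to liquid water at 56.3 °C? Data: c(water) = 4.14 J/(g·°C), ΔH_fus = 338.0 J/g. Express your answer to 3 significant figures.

q1 (melt at 0 °C): 279.1 × 338.0 = 94336 J
q2 (heat water 0.0→56.3 °C): 279.1 × 4.14 × 56.3 = 65053 J
Total: 94336 + 65053 = 159389 J = 159 kJ

q = 159 kJ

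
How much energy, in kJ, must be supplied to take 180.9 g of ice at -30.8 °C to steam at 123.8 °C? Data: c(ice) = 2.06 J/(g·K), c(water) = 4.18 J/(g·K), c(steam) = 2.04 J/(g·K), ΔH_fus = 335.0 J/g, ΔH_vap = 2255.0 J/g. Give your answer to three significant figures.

q = 564 kJ

q1 (heat ice -30.8→0.0 °C): 180.9 × 2.06 × 30.8 = 11478 J
q2 (melt at 0 °C): 180.9 × 335.0 = 60602 J
q3 (heat water 0.0→100.0 °C): 180.9 × 4.18 × 100.0 = 75616 J
q4 (vaporize at 100 °C): 180.9 × 2255.0 = 407930 J
q5 (heat steam 100.0→123.8 °C): 180.9 × 2.04 × 23.8 = 8783 J
Total: 11478 + 60602 + 75616 + 407930 + 8783 = 564409 J = 564 kJ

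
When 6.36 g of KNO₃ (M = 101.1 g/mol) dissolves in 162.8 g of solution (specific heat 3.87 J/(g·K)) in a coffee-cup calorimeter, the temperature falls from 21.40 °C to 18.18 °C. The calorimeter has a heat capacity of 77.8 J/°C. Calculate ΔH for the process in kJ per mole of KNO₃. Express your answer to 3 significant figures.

|ΔT| = |18.18 − 21.40| = 3.22 °C
|q_surr| = (162.8 × 3.87 + 77.8) × 3.22 = 707.836 × 3.22 = 2279 J
n(KNO₃) = 6.36 / 101.1 = 0.06291 mol
Temperature fell, so q_rxn = +|q_surr| = 2.279 kJ
ΔH = q_rxn / n = 36.23 kJ/mol

ΔH = 36.2 kJ/mol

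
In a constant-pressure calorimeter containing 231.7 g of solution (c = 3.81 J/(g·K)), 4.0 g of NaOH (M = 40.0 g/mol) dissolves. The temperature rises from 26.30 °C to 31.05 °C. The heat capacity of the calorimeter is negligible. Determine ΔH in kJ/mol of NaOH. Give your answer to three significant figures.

ΔH = -41.9 kJ/mol

|ΔT| = |31.05 − 26.30| = 4.75 °C
|q_surr| = (231.7 × 3.81) × 4.75 = 882.777 × 4.75 = 4193 J
n(NaOH) = 4.0 / 40.0 = 0.1000 mol
Temperature rose, so q_rxn = −|q_surr| = -4.193 kJ
ΔH = q_rxn / n = -41.93 kJ/mol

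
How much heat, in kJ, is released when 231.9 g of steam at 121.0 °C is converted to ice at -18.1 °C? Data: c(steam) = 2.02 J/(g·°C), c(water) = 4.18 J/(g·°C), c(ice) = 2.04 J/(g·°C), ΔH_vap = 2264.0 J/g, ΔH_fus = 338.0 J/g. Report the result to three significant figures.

q1 (cool steam 121.0→100 °C): 231.9 × 2.02 × 21.0 = 9837 J
q2 (condense at 100 °C): 231.9 × 2264.0 = 525022 J
q3 (cool water 100→0 °C): 231.9 × 4.18 × 100.0 = 96934 J
q4 (freeze at 0 °C): 231.9 × 338.0 = 78382 J
q5 (cool ice 0→-18.1 °C): 231.9 × 2.04 × 18.1 = 8563 J
Total: 9837 + 525022 + 96934 + 78382 + 8563 = 718738 J = 719 kJ

q = 719 kJ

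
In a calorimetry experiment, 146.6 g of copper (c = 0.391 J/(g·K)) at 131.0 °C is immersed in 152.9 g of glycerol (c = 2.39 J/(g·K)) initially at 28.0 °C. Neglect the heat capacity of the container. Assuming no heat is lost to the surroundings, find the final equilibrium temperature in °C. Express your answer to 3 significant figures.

Heat lost by copper = heat gained by glycerol.
(146.6)(0.391)(131.0 − T) = (152.9)(2.39)(T − 28.0)
57.3206 (131.0 − T) = 365.431 (T − 28.0)
7509.0 − 57.3206 T = 365.431 T − 10232
17741.0 = 422.7516 T
T = 41.97 °C

T_f = 42.0 °C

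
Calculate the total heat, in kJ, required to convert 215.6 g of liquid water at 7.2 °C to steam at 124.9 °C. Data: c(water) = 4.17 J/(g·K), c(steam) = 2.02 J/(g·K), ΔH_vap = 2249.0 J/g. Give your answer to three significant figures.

q = 579 kJ

q1 (heat water 7.2→100.0 °C): 215.6 × 4.17 × 92.8 = 83432 J
q2 (vaporize at 100 °C): 215.6 × 2249.0 = 484884 J
q3 (heat steam 100.0→124.9 °C): 215.6 × 2.02 × 24.9 = 10844 J
Total: 83432 + 484884 + 10844 = 579160 J = 579 kJ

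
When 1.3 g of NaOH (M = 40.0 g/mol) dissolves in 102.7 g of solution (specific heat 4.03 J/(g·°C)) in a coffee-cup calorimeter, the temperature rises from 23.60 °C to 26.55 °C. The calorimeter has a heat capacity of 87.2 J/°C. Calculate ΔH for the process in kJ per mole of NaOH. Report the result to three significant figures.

ΔH = -45.5 kJ/mol

|ΔT| = |26.55 − 23.60| = 2.95 °C
|q_surr| = (102.7 × 4.03 + 87.2) × 2.95 = 501.081 × 2.95 = 1478 J
n(NaOH) = 1.3 / 40.0 = 0.03250 mol
Temperature rose, so q_rxn = −|q_surr| = -1.478 kJ
ΔH = q_rxn / n = -45.48 kJ/mol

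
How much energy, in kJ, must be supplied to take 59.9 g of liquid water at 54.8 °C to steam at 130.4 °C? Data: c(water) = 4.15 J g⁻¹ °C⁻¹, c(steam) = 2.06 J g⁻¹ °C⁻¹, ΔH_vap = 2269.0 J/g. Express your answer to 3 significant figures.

q1 (heat water 54.8→100.0 °C): 59.9 × 4.15 × 45.2 = 11236 J
q2 (vaporize at 100 °C): 59.9 × 2269.0 = 135913 J
q3 (heat steam 100.0→130.4 °C): 59.9 × 2.06 × 30.4 = 3751 J
Total: 11236 + 135913 + 3751 = 150900 J = 151 kJ

q = 151 kJ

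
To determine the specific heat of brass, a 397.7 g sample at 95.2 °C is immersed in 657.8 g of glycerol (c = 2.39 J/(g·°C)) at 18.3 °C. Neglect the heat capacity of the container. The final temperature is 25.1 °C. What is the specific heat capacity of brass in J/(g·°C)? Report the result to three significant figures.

q_gained = (657.8 × 2.39) × (25.1 − 18.3) = 10690 J
q_lost = 397.7 × c × (95.2 − 25.1) = 27878.77 c
Set equal: c = 10690 / 27878.77 = 0.383 J/(g·°C)

c = 0.383 J/(g·°C)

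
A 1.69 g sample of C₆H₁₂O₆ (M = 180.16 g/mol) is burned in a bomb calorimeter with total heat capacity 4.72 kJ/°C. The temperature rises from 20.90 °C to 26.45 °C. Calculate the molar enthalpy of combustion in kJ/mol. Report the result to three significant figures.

ΔH = -2790 kJ/mol

ΔT = 26.45 − 20.90 = 5.55 °C
q_cal = C_cal × ΔT = 4.72 × 5.55 = 26.196 kJ
n = 1.69 / 180.16 = 0.009381 mol
q_rxn = −q_cal = -26.196 kJ
ΔH = -26.196 / 0.009381 = -2792 kJ/mol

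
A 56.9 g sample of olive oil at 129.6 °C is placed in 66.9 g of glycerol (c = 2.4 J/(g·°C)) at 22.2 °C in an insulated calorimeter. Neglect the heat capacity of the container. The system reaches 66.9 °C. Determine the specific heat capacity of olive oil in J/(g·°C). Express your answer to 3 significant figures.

q_gained = (66.9 × 2.4) × (66.9 − 22.2) = 7177 J
q_lost = 56.9 × c × (129.6 − 66.9) = 3567.63 c
Set equal: c = 7177 / 3567.63 = 2.01 J/(g·°C)

c = 2.01 J/(g·°C)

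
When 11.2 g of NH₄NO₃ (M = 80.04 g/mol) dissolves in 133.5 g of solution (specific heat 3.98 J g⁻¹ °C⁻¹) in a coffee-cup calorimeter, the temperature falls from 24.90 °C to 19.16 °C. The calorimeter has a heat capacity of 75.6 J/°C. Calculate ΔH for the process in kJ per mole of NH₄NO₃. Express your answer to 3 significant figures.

|ΔT| = |19.16 − 24.90| = 5.74 °C
|q_surr| = (133.5 × 3.98 + 75.6) × 5.74 = 606.93 × 5.74 = 3484 J
n(NH₄NO₃) = 11.2 / 80.04 = 0.1399 mol
Temperature fell, so q_rxn = +|q_surr| = 3.484 kJ
ΔH = q_rxn / n = 24.90 kJ/mol

ΔH = 24.9 kJ/mol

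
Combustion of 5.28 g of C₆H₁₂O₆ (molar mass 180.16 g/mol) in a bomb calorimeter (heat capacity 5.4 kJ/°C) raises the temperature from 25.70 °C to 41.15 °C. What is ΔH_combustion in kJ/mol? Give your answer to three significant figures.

ΔT = 41.15 − 25.70 = 15.45 °C
q_cal = C_cal × ΔT = 5.4 × 15.45 = 83.43 kJ
n = 5.28 / 180.16 = 0.02931 mol
q_rxn = −q_cal = -83.43 kJ
ΔH = -83.43 / 0.02931 = -2846 kJ/mol

ΔH = -2850 kJ/mol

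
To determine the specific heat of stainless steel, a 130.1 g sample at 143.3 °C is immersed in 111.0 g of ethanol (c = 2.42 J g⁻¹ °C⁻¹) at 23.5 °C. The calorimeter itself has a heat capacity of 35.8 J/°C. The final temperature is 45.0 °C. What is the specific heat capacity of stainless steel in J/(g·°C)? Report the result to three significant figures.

q_gained = (111.0 × 2.42 + 35.8) × (45.0 − 23.5) = 6545 J
q_lost = 130.1 × c × (143.3 − 45.0) = 12788.83 c
Set equal: c = 6545 / 12788.83 = 0.512 J/(g·°C)

c = 0.512 J/(g·°C)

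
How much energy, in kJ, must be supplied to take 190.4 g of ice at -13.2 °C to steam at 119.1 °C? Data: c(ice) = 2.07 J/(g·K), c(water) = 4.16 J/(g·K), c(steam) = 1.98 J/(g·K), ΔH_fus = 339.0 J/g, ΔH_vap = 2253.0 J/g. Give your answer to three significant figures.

q = 585 kJ

q1 (heat ice -13.2→0.0 °C): 190.4 × 2.07 × 13.2 = 5202 J
q2 (melt at 0 °C): 190.4 × 339.0 = 64546 J
q3 (heat water 0.0→100.0 °C): 190.4 × 4.16 × 100.0 = 79206 J
q4 (vaporize at 100 °C): 190.4 × 2253.0 = 428971 J
q5 (heat steam 100.0→119.1 °C): 190.4 × 1.98 × 19.1 = 7201 J
Total: 5202 + 64546 + 79206 + 428971 + 7201 = 585126 J = 585 kJ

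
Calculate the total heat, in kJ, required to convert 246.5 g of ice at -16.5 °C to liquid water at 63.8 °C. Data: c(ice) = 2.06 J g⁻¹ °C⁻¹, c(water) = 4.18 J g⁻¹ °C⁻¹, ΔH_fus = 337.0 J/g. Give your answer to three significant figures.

q1 (heat ice -16.5→0.0 °C): 246.5 × 2.06 × 16.5 = 8379 J
q2 (melt at 0 °C): 246.5 × 337.0 = 83071 J
q3 (heat water 0.0→63.8 °C): 246.5 × 4.18 × 63.8 = 65738 J
Total: 8379 + 83071 + 65738 = 157188 J = 157 kJ

q = 157 kJ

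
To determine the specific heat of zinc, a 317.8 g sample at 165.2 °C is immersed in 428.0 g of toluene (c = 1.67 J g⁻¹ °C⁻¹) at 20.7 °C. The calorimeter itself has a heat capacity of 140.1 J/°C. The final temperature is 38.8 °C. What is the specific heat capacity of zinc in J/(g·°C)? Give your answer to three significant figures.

c = 0.385 J/(g·°C)

q_gained = (428.0 × 1.67 + 140.1) × (38.8 − 20.7) = 15470 J
q_lost = 317.8 × c × (165.2 − 38.8) = 40169.92 c
Set equal: c = 15470 / 40169.92 = 0.385 J/(g·°C)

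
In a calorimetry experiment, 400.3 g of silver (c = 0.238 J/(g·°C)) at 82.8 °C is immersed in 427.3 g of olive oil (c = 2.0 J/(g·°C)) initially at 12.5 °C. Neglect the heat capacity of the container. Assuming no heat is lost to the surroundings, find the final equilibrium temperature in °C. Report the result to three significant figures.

Heat lost by silver = heat gained by olive oil.
(400.3)(0.238)(82.8 − T) = (427.3)(2.0)(T − 12.5)
95.2714 (82.8 − T) = 854.6 (T − 12.5)
7888.5 − 95.2714 T = 854.6 T − 10683
18571.5 = 949.8714 T
T = 19.55 °C

T_f = 19.6 °C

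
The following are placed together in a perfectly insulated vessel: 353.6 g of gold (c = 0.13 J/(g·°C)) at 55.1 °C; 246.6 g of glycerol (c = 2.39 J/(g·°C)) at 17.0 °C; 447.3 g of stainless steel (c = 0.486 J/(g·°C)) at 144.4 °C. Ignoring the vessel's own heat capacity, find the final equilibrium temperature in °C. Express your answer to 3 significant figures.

T_f = 51.5 °C

Σ mᵢcᵢ(T − Tᵢ) = 0  ⇒  T = Σ mᵢcᵢTᵢ / Σ mᵢcᵢ
Σ mᵢcᵢ = 353.6×0.13 + 246.6×2.39 + 447.3×0.486 = 852.7298
Σ mᵢcᵢTᵢ = 45.968×55.1 + 589.374×17.0 + 217.3878×144.4 = 43943
T = 43943 / 852.7298 = 51.53 °C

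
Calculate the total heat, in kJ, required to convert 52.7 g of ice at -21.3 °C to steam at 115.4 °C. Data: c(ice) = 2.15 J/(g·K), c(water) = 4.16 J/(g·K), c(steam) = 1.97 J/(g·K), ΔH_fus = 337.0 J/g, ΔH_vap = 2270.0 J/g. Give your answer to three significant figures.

q = 163 kJ

q1 (heat ice -21.3→0.0 °C): 52.7 × 2.15 × 21.3 = 2413 J
q2 (melt at 0 °C): 52.7 × 337.0 = 17760 J
q3 (heat water 0.0→100.0 °C): 52.7 × 4.16 × 100.0 = 21923 J
q4 (vaporize at 100 °C): 52.7 × 2270.0 = 119629 J
q5 (heat steam 100.0→115.4 °C): 52.7 × 1.97 × 15.4 = 1599 J
Total: 2413 + 17760 + 21923 + 119629 + 1599 = 163324 J = 163 kJ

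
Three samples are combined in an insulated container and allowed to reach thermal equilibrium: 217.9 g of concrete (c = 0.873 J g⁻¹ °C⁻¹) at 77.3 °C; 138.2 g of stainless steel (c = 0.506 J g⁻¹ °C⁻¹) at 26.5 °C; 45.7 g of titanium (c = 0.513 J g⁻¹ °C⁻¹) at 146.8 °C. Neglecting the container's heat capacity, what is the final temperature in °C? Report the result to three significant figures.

Σ mᵢcᵢ(T − Tᵢ) = 0  ⇒  T = Σ mᵢcᵢTᵢ / Σ mᵢcᵢ
Σ mᵢcᵢ = 217.9×0.873 + 138.2×0.506 + 45.7×0.513 = 283.6000
Σ mᵢcᵢTᵢ = 190.2267×77.3 + 69.9292×26.5 + 23.4441×146.8 = 19999
T = 19999 / 283.6000 = 70.52 °C

T_f = 70.5 °C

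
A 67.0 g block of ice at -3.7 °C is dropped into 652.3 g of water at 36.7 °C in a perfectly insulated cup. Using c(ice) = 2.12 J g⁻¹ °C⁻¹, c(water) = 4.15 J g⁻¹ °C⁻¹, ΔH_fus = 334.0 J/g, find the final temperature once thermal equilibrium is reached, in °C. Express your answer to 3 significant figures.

T_f = 25.6 °C

Heat to bring ice to 0 °C and melt it: q₁ = 67.0×2.12×3.7 + 67.0×334.0 = 22904 J
Heat the water can supply cooling to 0 °C: 652.3×4.15×36.7 = 99348.6 J > q₁, so all ice melts.
Energy balance: 652.3×4.15×(36.7 − T) = 22904 + 67.0×4.15×(T − 0)
2707.045(36.7 − T) = 22904 + 278.05 T
99348.6 − 22904 = 2985.095 T
T = 76444.6 / 2985.095 = 25.61 °C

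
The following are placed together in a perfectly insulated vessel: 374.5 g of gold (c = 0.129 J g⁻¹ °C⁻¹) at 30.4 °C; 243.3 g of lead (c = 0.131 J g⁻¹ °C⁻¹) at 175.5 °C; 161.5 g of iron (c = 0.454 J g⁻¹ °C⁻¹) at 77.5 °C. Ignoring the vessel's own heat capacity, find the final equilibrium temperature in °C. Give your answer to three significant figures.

Σ mᵢcᵢ(T − Tᵢ) = 0  ⇒  T = Σ mᵢcᵢTᵢ / Σ mᵢcᵢ
Σ mᵢcᵢ = 374.5×0.129 + 243.3×0.131 + 161.5×0.454 = 153.5038
Σ mᵢcᵢTᵢ = 48.3105×30.4 + 31.8723×175.5 + 73.321×77.5 = 12745
T = 12745 / 153.5038 = 83.03 °C

T_f = 83.0 °C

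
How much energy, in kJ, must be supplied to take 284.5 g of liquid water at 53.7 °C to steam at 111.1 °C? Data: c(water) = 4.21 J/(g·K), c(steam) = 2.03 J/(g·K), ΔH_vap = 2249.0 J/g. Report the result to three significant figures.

q1 (heat water 53.7→100.0 °C): 284.5 × 4.21 × 46.3 = 55456 J
q2 (vaporize at 100 °C): 284.5 × 2249.0 = 639841 J
q3 (heat steam 100.0→111.1 °C): 284.5 × 2.03 × 11.1 = 6411 J
Total: 55456 + 639841 + 6411 = 701708 J = 702 kJ

q = 702 kJ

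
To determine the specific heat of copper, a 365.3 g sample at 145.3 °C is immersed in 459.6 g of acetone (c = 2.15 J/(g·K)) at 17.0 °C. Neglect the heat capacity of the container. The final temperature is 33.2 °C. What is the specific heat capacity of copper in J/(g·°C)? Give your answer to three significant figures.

q_gained = (459.6 × 2.15) × (33.2 − 17.0) = 16010 J
q_lost = 365.3 × c × (145.3 − 33.2) = 40950.13 c
Set equal: c = 16010 / 40950.13 = 0.391 J/(g·°C)

c = 0.391 J/(g·°C)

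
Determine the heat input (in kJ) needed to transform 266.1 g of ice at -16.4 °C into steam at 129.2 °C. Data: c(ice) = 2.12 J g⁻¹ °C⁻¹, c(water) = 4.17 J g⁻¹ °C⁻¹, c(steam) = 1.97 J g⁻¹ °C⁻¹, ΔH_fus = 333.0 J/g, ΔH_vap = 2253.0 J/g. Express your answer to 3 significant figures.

q = 824 kJ

q1 (heat ice -16.4→0.0 °C): 266.1 × 2.12 × 16.4 = 9252 J
q2 (melt at 0 °C): 266.1 × 333.0 = 88611 J
q3 (heat water 0.0→100.0 °C): 266.1 × 4.17 × 100.0 = 110964 J
q4 (vaporize at 100 °C): 266.1 × 2253.0 = 599523 J
q5 (heat steam 100.0→129.2 °C): 266.1 × 1.97 × 29.2 = 15307 J
Total: 9252 + 88611 + 110964 + 599523 + 15307 = 823657 J = 824 kJ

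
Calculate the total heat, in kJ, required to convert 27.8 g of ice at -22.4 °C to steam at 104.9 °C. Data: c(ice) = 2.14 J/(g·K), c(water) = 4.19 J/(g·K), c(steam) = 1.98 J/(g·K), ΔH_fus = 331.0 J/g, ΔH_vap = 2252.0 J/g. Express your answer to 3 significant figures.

q = 85.1 kJ

q1 (heat ice -22.4→0.0 °C): 27.8 × 2.14 × 22.4 = 1333 J
q2 (melt at 0 °C): 27.8 × 331.0 = 9202 J
q3 (heat water 0.0→100.0 °C): 27.8 × 4.19 × 100.0 = 11648 J
q4 (vaporize at 100 °C): 27.8 × 2252.0 = 62606 J
q5 (heat steam 100.0→104.9 °C): 27.8 × 1.98 × 4.9 = 270 J
Total: 1333 + 9202 + 11648 + 62606 + 270 = 85059 J = 85.1 kJ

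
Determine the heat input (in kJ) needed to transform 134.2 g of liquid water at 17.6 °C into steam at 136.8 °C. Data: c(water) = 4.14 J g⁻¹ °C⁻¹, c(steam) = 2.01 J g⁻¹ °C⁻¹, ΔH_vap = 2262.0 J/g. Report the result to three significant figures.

q = 359 kJ

q1 (heat water 17.6→100.0 °C): 134.2 × 4.14 × 82.4 = 45780 J
q2 (vaporize at 100 °C): 134.2 × 2262.0 = 303560 J
q3 (heat steam 100.0→136.8 °C): 134.2 × 2.01 × 36.8 = 9927 J
Total: 45780 + 303560 + 9927 = 359267 J = 359 kJ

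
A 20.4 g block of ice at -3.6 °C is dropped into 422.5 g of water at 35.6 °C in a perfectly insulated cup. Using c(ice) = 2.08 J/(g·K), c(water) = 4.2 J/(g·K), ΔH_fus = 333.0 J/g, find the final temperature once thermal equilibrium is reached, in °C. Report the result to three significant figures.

Heat to bring ice to 0 °C and melt it: q₁ = 20.4×2.08×3.6 + 20.4×333.0 = 6946.0 J
Heat the water can supply cooling to 0 °C: 422.5×4.2×35.6 = 63172.2 J > q₁, so all ice melts.
Energy balance: 422.5×4.2×(35.6 − T) = 6946.0 + 20.4×4.2×(T − 0)
1774.5(35.6 − T) = 6946.0 + 85.68 T
63172.2 − 6946.0 = 1860.18 T
T = 56226.2 / 1860.18 = 30.23 °C

T_f = 30.2 °C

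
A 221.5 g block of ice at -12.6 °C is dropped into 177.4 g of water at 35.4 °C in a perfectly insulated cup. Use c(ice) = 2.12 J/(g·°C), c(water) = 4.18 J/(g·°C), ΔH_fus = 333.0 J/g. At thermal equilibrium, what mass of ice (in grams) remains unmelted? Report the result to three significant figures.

Heat to warm all ice to 0 °C: 221.5×2.12×12.6 = 5916.7 J
Heat released by water cooling to 0 °C: 177.4×4.18×35.4 = 26250 J
26250 J < 5916.7 + 221.5×333.0 = 79676.2 J, so not all ice melts; final T = 0 °C.
Heat left for melting: 26250 − 5916.7 = 20333.3 J
Mass melted = 20333.3 / 333.0 = 61.06 g
Ice remaining = 221.5 − 61.06 = 160.44 g

m_ice remaining = 160 g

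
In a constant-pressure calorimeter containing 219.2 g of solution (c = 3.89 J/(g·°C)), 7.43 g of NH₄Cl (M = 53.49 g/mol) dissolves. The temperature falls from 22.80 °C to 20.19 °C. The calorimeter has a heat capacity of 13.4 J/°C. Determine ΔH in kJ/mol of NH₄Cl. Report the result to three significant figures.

|ΔT| = |20.19 − 22.80| = 2.61 °C
|q_surr| = (219.2 × 3.89 + 13.4) × 2.61 = 866.088 × 2.61 = 2260 J
n(NH₄Cl) = 7.43 / 53.49 = 0.1389 mol
Temperature fell, so q_rxn = +|q_surr| = 2.260 kJ
ΔH = q_rxn / n = 16.27 kJ/mol

ΔH = 16.3 kJ/mol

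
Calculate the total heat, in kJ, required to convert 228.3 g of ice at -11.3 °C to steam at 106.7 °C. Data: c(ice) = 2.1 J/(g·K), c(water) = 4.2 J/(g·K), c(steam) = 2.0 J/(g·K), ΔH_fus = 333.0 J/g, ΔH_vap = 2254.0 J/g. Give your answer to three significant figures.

q1 (heat ice -11.3→0.0 °C): 228.3 × 2.1 × 11.3 = 5418 J
q2 (melt at 0 °C): 228.3 × 333.0 = 76024 J
q3 (heat water 0.0→100.0 °C): 228.3 × 4.2 × 100.0 = 95886 J
q4 (vaporize at 100 °C): 228.3 × 2254.0 = 514588 J
q5 (heat steam 100.0→106.7 °C): 228.3 × 2.0 × 6.7 = 3059 J
Total: 5418 + 76024 + 95886 + 514588 + 3059 = 694975 J = 695 kJ

q = 695 kJ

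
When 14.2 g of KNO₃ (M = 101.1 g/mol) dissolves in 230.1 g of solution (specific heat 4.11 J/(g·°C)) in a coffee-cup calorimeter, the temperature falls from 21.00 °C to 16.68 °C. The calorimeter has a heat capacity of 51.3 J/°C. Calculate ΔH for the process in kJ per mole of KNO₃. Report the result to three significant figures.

ΔH = 30.7 kJ/mol

|ΔT| = |16.68 − 21.00| = 4.32 °C
|q_surr| = (230.1 × 4.11 + 51.3) × 4.32 = 997.011 × 4.32 = 4307 J
n(KNO₃) = 14.2 / 101.1 = 0.1405 mol
Temperature fell, so q_rxn = +|q_surr| = 4.307 kJ
ΔH = q_rxn / n = 30.65 kJ/mol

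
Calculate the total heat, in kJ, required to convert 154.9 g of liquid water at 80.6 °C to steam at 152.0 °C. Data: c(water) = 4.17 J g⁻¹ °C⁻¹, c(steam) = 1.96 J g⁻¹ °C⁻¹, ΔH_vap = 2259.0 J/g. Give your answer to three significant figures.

q = 378 kJ

q1 (heat water 80.6→100.0 °C): 154.9 × 4.17 × 19.4 = 12531 J
q2 (vaporize at 100 °C): 154.9 × 2259.0 = 349919 J
q3 (heat steam 100.0→152.0 °C): 154.9 × 1.96 × 52.0 = 15787 J
Total: 12531 + 349919 + 15787 = 378237 J = 378 kJ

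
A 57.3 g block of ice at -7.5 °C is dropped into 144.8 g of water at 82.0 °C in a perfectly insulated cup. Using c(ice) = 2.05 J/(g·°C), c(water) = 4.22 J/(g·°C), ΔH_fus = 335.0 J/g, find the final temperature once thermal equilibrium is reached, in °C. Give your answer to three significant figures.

Heat to bring ice to 0 °C and melt it: q₁ = 57.3×2.05×7.5 + 57.3×335.0 = 20076 J
Heat the water can supply cooling to 0 °C: 144.8×4.22×82.0 = 50106.6 J > q₁, so all ice melts.
Energy balance: 144.8×4.22×(82.0 − T) = 20076 + 57.3×4.22×(T − 0)
611.056(82.0 − T) = 20076 + 241.806 T
50106.6 − 20076 = 852.862 T
T = 30030.6 / 852.862 = 35.21 °C

T_f = 35.2 °C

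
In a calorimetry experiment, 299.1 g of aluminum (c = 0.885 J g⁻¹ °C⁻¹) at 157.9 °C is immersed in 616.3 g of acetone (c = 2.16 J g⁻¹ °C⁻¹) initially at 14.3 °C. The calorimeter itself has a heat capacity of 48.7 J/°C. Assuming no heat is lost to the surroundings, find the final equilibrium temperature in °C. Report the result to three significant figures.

T_f = 37.4 °C

Heat lost by aluminum = heat gained by acetone + calorimeter.
(299.1)(0.885)(157.9 − T) = [(616.3)(2.16) + 48.7](T − 14.3)
264.7035 (157.9 − T) = 1379.908 (T − 14.3)
41797 − 264.7035 T = 1379.908 T − 19733
61530 = 1644.6115 T
T = 37.41 °C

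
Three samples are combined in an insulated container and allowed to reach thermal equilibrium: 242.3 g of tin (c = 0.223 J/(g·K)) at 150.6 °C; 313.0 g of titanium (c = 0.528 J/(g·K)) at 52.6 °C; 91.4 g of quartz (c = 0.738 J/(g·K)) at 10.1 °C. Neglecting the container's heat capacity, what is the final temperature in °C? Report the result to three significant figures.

Σ mᵢcᵢ(T − Tᵢ) = 0  ⇒  T = Σ mᵢcᵢTᵢ / Σ mᵢcᵢ
Σ mᵢcᵢ = 242.3×0.223 + 313.0×0.528 + 91.4×0.738 = 286.7501
Σ mᵢcᵢTᵢ = 54.0329×150.6 + 165.264×52.6 + 67.4532×10.1 = 17512
T = 17512 / 286.7501 = 61.07 °C

T_f = 61.1 °C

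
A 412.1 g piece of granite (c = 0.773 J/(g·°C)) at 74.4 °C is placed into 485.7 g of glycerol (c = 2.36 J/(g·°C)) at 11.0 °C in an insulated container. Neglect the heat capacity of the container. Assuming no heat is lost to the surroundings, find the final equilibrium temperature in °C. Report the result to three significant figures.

T_f = 24.8 °C

Heat lost by granite = heat gained by glycerol.
(412.1)(0.773)(74.4 − T) = (485.7)(2.36)(T − 11.0)
318.5533 (74.4 − T) = 1146.252 (T − 11.0)
23700 − 318.5533 T = 1146.252 T − 12609
36309 = 1464.8053 T
T = 24.79 °C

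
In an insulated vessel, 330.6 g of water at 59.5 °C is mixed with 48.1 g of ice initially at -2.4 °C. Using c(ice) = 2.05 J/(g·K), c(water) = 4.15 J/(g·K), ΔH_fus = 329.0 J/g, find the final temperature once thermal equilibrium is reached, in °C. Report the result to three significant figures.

T_f = 41.7 °C

Heat to bring ice to 0 °C and melt it: q₁ = 48.1×2.05×2.4 + 48.1×329.0 = 16062 J
Heat the water can supply cooling to 0 °C: 330.6×4.15×59.5 = 81633.4 J > q₁, so all ice melts.
Energy balance: 330.6×4.15×(59.5 − T) = 16062 + 48.1×4.15×(T − 0)
1371.99(59.5 − T) = 16062 + 199.615 T
81633.4 − 16062 = 1571.605 T
T = 65571.4 / 1571.605 = 41.72 °C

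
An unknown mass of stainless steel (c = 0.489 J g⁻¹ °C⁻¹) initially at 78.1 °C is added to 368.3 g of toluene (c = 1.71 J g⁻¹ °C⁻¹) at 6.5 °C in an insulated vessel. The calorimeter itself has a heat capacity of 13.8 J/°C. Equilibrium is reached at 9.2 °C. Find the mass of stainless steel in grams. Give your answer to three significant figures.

m = 51.6 g

q_gained = (368.3 × 1.71 + 13.8) × (9.2 − 6.5) = 1738 J
q_lost = m × 0.489 × (78.1 − 9.2) = 33.6921 m
m = 1738 / 33.6921 = 51.6 g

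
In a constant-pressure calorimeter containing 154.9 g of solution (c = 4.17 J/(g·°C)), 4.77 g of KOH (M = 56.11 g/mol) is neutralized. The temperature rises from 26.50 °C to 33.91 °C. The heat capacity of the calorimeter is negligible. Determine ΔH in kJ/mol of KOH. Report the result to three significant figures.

ΔH = -56.3 kJ/mol

|ΔT| = |33.91 − 26.50| = 7.41 °C
|q_surr| = (154.9 × 4.17) × 7.41 = 645.933 × 7.41 = 4786 J
n(KOH) = 4.77 / 56.11 = 0.08501 mol
Temperature rose, so q_rxn = −|q_surr| = -4.786 kJ
ΔH = q_rxn / n = -56.30 kJ/mol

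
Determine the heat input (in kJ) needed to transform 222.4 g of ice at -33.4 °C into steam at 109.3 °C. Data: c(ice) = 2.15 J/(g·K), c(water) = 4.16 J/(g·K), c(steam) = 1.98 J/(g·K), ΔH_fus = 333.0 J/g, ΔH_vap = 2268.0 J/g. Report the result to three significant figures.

q = 691 kJ

q1 (heat ice -33.4→0.0 °C): 222.4 × 2.15 × 33.4 = 15971 J
q2 (melt at 0 °C): 222.4 × 333.0 = 74059 J
q3 (heat water 0.0→100.0 °C): 222.4 × 4.16 × 100.0 = 92518 J
q4 (vaporize at 100 °C): 222.4 × 2268.0 = 504403 J
q5 (heat steam 100.0→109.3 °C): 222.4 × 1.98 × 9.3 = 4095 J
Total: 15971 + 74059 + 92518 + 504403 + 4095 = 691046 J = 691 kJ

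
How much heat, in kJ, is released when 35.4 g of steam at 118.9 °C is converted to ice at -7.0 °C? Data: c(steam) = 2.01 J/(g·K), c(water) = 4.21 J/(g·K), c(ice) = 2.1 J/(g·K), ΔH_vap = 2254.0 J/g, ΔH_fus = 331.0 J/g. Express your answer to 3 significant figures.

q = 108 kJ

q1 (cool steam 118.9→100 °C): 35.4 × 2.01 × 18.9 = 1345 J
q2 (condense at 100 °C): 35.4 × 2254.0 = 79792 J
q3 (cool water 100→0 °C): 35.4 × 4.21 × 100.0 = 14903 J
q4 (freeze at 0 °C): 35.4 × 331.0 = 11717 J
q5 (cool ice 0→-7.0 °C): 35.4 × 2.1 × 7.0 = 520 J
Total: 1345 + 79792 + 14903 + 11717 + 520 = 108277 J = 108 kJ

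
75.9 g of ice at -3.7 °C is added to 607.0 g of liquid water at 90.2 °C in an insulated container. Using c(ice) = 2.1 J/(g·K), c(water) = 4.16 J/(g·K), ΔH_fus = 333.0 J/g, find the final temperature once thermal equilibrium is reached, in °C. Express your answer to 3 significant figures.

T_f = 71.1 °C

Heat to bring ice to 0 °C and melt it: q₁ = 75.9×2.1×3.7 + 75.9×333.0 = 25864 J
Heat the water can supply cooling to 0 °C: 607.0×4.16×90.2 = 227766 J > q₁, so all ice melts.
Energy balance: 607.0×4.16×(90.2 − T) = 25864 + 75.9×4.16×(T − 0)
2525.12(90.2 − T) = 25864 + 315.744 T
227766 − 25864 = 2840.864 T
T = 201902 / 2840.864 = 71.07 °C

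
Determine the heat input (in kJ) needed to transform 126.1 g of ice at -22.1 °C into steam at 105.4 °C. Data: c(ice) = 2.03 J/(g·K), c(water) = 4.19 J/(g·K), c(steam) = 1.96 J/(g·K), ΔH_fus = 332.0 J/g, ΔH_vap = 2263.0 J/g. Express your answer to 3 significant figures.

q1 (heat ice -22.1→0.0 °C): 126.1 × 2.03 × 22.1 = 5657 J
q2 (melt at 0 °C): 126.1 × 332.0 = 41865 J
q3 (heat water 0.0→100.0 °C): 126.1 × 4.19 × 100.0 = 52836 J
q4 (vaporize at 100 °C): 126.1 × 2263.0 = 285364 J
q5 (heat steam 100.0→105.4 °C): 126.1 × 1.96 × 5.4 = 1335 J
Total: 5657 + 41865 + 52836 + 285364 + 1335 = 387057 J = 387 kJ

q = 387 kJ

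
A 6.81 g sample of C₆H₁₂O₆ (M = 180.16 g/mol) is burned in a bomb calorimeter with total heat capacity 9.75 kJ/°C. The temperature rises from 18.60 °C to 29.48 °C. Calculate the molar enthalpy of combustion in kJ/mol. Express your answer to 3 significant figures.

ΔT = 29.48 − 18.60 = 10.88 °C
q_cal = C_cal × ΔT = 9.75 × 10.88 = 106.08 kJ
n = 6.81 / 180.16 = 0.03780 mol
q_rxn = −q_cal = -106.08 kJ
ΔH = -106.08 / 0.03780 = -2806 kJ/mol

ΔH = -2810 kJ/mol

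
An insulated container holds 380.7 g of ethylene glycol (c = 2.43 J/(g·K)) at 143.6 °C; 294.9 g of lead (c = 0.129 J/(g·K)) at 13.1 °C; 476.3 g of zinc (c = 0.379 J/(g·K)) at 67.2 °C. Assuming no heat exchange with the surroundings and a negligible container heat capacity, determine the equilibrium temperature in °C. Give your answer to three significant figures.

T_f = 127 °C

Σ mᵢcᵢ(T − Tᵢ) = 0  ⇒  T = Σ mᵢcᵢTᵢ / Σ mᵢcᵢ
Σ mᵢcᵢ = 380.7×2.43 + 294.9×0.129 + 476.3×0.379 = 1143.6608
Σ mᵢcᵢTᵢ = 925.101×143.6 + 38.0421×13.1 + 180.5177×67.2 = 145470
T = 145470 / 1143.6608 = 127.2 °C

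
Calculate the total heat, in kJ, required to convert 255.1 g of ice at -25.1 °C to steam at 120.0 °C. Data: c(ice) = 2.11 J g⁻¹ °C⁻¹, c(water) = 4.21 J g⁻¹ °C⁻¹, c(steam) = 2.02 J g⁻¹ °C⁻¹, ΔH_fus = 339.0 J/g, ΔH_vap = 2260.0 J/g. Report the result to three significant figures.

q1 (heat ice -25.1→0.0 °C): 255.1 × 2.11 × 25.1 = 13510 J
q2 (melt at 0 °C): 255.1 × 339.0 = 86479 J
q3 (heat water 0.0→100.0 °C): 255.1 × 4.21 × 100.0 = 107397 J
q4 (vaporize at 100 °C): 255.1 × 2260.0 = 576526 J
q5 (heat steam 100.0→120.0 °C): 255.1 × 2.02 × 20.0 = 10306 J
Total: 13510 + 86479 + 107397 + 576526 + 10306 = 794218 J = 794 kJ

q = 794 kJ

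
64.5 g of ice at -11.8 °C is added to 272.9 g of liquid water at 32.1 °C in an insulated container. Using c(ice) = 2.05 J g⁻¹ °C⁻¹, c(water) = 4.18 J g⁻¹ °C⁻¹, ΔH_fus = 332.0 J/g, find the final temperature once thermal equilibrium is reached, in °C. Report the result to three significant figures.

T_f = 9.67 °C

Heat to bring ice to 0 °C and melt it: q₁ = 64.5×2.05×11.8 + 64.5×332.0 = 22974 J
Heat the water can supply cooling to 0 °C: 272.9×4.18×32.1 = 36617.2 J > q₁, so all ice melts.
Energy balance: 272.9×4.18×(32.1 − T) = 22974 + 64.5×4.18×(T − 0)
1140.722(32.1 − T) = 22974 + 269.61 T
36617.2 − 22974 = 1410.332 T
T = 13643.2 / 1410.332 = 9.674 °C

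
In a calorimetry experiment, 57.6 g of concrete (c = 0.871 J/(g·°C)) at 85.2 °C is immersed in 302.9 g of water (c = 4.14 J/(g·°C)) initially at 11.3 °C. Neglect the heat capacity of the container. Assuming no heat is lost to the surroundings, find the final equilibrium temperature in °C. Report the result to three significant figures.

T_f = 14.1 °C

Heat lost by concrete = heat gained by water.
(57.6)(0.871)(85.2 − T) = (302.9)(4.14)(T − 11.3)
50.1696 (85.2 − T) = 1254.006 (T − 11.3)
4274.4 − 50.1696 T = 1254.006 T − 14170
18444.4 = 1304.1756 T
T = 14.14 °C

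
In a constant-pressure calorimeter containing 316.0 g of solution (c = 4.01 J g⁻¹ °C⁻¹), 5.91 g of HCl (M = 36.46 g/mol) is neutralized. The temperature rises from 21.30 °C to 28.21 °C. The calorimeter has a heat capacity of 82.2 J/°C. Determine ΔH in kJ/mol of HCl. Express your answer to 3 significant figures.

ΔH = -57.5 kJ/mol

|ΔT| = |28.21 − 21.30| = 6.91 °C
|q_surr| = (316.0 × 4.01 + 82.2) × 6.91 = 1349.36 × 6.91 = 9324 J
n(HCl) = 5.91 / 36.46 = 0.1621 mol
Temperature rose, so q_rxn = −|q_surr| = -9.324 kJ
ΔH = q_rxn / n = -57.52 kJ/mol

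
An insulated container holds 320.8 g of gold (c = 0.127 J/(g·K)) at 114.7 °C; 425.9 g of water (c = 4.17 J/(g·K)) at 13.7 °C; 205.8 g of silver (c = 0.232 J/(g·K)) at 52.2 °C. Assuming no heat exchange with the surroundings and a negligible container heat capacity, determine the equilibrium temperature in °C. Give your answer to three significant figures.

T_f = 16.9 °C

Σ mᵢcᵢ(T − Tᵢ) = 0  ⇒  T = Σ mᵢcᵢTᵢ / Σ mᵢcᵢ
Σ mᵢcᵢ = 320.8×0.127 + 425.9×4.17 + 205.8×0.232 = 1864.4902
Σ mᵢcᵢTᵢ = 40.7416×114.7 + 1776.003×13.7 + 47.7456×52.2 = 31497
T = 31497 / 1864.4902 = 16.89 °C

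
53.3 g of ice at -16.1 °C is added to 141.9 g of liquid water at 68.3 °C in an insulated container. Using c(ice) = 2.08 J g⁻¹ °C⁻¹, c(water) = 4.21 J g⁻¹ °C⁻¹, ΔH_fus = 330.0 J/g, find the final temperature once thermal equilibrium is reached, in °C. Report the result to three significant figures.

T_f = 26.1 °C

Heat to bring ice to 0 °C and melt it: q₁ = 53.3×2.08×16.1 + 53.3×330.0 = 19374 J
Heat the water can supply cooling to 0 °C: 141.9×4.21×68.3 = 40802.4 J > q₁, so all ice melts.
Energy balance: 141.9×4.21×(68.3 − T) = 19374 + 53.3×4.21×(T − 0)
597.399(68.3 − T) = 19374 + 224.393 T
40802.4 − 19374 = 821.792 T
T = 21428.4 / 821.792 = 26.08 °C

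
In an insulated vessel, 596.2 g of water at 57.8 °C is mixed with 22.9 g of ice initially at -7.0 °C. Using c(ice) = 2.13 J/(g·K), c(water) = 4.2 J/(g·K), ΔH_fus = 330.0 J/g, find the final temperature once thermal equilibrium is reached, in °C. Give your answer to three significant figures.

Heat to bring ice to 0 °C and melt it: q₁ = 22.9×2.13×7.0 + 22.9×330.0 = 7898.4 J
Heat the water can supply cooling to 0 °C: 596.2×4.2×57.8 = 144734 J > q₁, so all ice melts.
Energy balance: 596.2×4.2×(57.8 − T) = 7898.4 + 22.9×4.2×(T − 0)
2504.04(57.8 − T) = 7898.4 + 96.18 T
144734 − 7898.4 = 2600.22 T
T = 136835.6 / 2600.22 = 52.62 °C

T_f = 52.6 °C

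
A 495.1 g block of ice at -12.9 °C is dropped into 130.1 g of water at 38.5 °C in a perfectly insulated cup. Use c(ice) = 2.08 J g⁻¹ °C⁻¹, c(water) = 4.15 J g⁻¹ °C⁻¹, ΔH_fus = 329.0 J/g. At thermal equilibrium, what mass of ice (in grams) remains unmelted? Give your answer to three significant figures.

m_ice remaining = 472 g

Heat to warm all ice to 0 °C: 495.1×2.08×12.9 = 13285 J
Heat released by water cooling to 0 °C: 130.1×4.15×38.5 = 20787 J
20787 J < 13285 + 495.1×329.0 = 176172.9 J, so not all ice melts; final T = 0 °C.
Heat left for melting: 20787 − 13285 = 7502 J
Mass melted = 7502 / 329.0 = 22.80 g
Ice remaining = 495.1 − 22.80 = 472.30 g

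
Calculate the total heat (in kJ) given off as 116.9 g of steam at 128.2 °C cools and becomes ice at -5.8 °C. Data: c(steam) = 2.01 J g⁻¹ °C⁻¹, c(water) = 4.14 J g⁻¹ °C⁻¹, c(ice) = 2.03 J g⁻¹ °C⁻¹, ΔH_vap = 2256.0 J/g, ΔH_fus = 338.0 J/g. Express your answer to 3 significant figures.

q = 360 kJ

q1 (cool steam 128.2→100 °C): 116.9 × 2.01 × 28.2 = 6626 J
q2 (condense at 100 °C): 116.9 × 2256.0 = 263726 J
q3 (cool water 100→0 °C): 116.9 × 4.14 × 100.0 = 48397 J
q4 (freeze at 0 °C): 116.9 × 338.0 = 39512 J
q5 (cool ice 0→-5.8 °C): 116.9 × 2.03 × 5.8 = 1376 J
Total: 6626 + 263726 + 48397 + 39512 + 1376 = 359637 J = 360 kJ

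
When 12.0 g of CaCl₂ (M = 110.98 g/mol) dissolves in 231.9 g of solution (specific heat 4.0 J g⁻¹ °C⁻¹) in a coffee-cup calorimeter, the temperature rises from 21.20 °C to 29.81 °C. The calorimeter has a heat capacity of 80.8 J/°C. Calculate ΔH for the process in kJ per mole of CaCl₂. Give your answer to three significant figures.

|ΔT| = |29.81 − 21.20| = 8.61 °C
|q_surr| = (231.9 × 4.0 + 80.8) × 8.61 = 1008.4 × 8.61 = 8682 J
n(CaCl₂) = 12.0 / 110.98 = 0.1081 mol
Temperature rose, so q_rxn = −|q_surr| = -8.682 kJ
ΔH = q_rxn / n = -80.31 kJ/mol

ΔH = -80.3 kJ/mol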